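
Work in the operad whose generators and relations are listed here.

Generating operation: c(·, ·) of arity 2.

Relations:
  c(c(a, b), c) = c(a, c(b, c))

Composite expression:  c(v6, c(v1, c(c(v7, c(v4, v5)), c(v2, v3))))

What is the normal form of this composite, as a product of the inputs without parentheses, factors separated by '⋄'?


Key point: c is associative — brackets drop, the v-order remains.
c(v4, v5) linearizes to v4 ⋄ v5
c(v7, c(v4, v5)) linearizes to v7 ⋄ v4 ⋄ v5
c(v2, v3) linearizes to v2 ⋄ v3
c(c(v7, c(v4, v5)), c(v2, v3)) linearizes to v7 ⋄ v4 ⋄ v5 ⋄ v2 ⋄ v3
c(v1, c(c(v7, c(v4, v5)), c(v2, v3))) linearizes to v1 ⋄ v7 ⋄ v4 ⋄ v5 ⋄ v2 ⋄ v3
c(v6, c(v1, c(c(v7, c(v4, v5)), c(v2, v3)))) linearizes to v6 ⋄ v1 ⋄ v7 ⋄ v4 ⋄ v5 ⋄ v2 ⋄ v3

v6 ⋄ v1 ⋄ v7 ⋄ v4 ⋄ v5 ⋄ v2 ⋄ v3


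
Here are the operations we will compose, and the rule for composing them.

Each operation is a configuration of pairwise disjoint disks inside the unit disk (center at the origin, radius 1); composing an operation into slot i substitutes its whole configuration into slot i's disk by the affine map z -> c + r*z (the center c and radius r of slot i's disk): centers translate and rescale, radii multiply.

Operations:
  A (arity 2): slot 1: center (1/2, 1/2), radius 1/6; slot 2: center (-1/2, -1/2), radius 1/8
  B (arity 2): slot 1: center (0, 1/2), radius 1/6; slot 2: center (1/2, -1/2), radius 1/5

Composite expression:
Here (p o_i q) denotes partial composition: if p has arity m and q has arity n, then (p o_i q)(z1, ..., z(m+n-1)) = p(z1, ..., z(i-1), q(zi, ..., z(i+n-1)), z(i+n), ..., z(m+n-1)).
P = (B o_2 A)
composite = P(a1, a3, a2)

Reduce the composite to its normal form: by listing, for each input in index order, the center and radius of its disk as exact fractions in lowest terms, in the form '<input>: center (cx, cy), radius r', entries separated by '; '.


a1: center (0, 1/2), radius 1/6; a2: center (2/5, -3/5), radius 1/40; a3: center (3/5, -2/5), radius 1/30

Each a-disk chains the slot maps above it in B; radii multiply.
a1: after 1 affine step, its disk has center (0, 1/2), radius 1/6
a3: after 2 affine steps, its disk has center (3/5, -2/5), radius 1/30
a2: after 2 affine steps, its disk has center (2/5, -3/5), radius 1/40


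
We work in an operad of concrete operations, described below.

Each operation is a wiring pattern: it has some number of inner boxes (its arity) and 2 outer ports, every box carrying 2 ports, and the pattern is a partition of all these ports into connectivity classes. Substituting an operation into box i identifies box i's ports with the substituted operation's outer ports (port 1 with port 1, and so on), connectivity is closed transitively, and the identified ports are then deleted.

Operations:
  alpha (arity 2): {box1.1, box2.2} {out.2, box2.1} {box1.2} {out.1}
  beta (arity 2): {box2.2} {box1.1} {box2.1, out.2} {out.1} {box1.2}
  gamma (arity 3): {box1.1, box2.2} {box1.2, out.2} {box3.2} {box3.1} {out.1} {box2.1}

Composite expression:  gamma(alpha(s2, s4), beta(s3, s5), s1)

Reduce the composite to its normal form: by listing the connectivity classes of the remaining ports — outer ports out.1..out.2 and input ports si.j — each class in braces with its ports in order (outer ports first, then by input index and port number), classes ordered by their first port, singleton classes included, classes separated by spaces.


Reachability decides: close wires over gamma-identified ports.
the subtree at alpha composes to {out.1} {out.2, s4.1} {s2.1, s4.2} {s2.2} on (s2, s4); out.j = own outer ports
the subtree at beta composes to {out.1} {out.2, s5.1} {s3.1} {s3.2} {s5.2} on (s3, s5); out.j = own outer ports
the subtree at gamma composes to {out.1} {out.2, s4.1} {s1.1} {s1.2} {s2.1, s4.2} {s2.2} {s3.1} {s3.2} {s5.1} {s5.2} on (s2, s4, s3, s5, s1); out.j = own outer ports

{out.1} {out.2, s4.1} {s1.1} {s1.2} {s2.1, s4.2} {s2.2} {s3.1} {s3.2} {s5.1} {s5.2}


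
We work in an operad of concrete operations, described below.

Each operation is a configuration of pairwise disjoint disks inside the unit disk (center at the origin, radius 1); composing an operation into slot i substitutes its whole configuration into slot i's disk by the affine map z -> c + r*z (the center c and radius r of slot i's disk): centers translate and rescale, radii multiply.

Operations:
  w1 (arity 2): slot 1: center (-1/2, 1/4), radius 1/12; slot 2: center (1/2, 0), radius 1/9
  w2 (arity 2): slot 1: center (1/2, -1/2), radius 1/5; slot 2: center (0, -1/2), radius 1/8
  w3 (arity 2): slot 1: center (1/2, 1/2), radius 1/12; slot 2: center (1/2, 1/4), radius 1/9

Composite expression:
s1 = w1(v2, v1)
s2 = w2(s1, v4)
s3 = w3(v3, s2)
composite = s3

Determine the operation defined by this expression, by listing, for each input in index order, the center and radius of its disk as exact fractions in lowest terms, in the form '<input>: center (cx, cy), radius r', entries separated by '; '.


Nesting under w3 composes maps z -> c + r*z down each v-path.
v3 passes through 1 substitution, ending at center (1/2, 1/2), radius 1/12
v2 passes through 3 substitutions, ending at center (49/90, 1/5), radius 1/540
v1 passes through 3 substitutions, ending at center (17/30, 7/36), radius 1/405
v4 passes through 2 substitutions, ending at center (1/2, 7/36), radius 1/72

v1: center (17/30, 7/36), radius 1/405; v2: center (49/90, 1/5), radius 1/540; v3: center (1/2, 1/2), radius 1/12; v4: center (1/2, 7/36), radius 1/72


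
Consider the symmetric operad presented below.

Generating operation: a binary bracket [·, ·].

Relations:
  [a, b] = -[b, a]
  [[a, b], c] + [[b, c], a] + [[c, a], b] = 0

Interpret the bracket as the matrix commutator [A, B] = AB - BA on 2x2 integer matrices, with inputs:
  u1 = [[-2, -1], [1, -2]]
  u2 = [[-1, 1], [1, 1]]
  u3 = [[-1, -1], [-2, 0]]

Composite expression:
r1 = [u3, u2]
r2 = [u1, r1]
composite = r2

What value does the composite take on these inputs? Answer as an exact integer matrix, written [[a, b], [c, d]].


[[-2, 2], [2, 2]]

[u3, u2] = [[1, -3], [5, -1]]
[u1, [u3, u2]] = [[-2, 2], [2, 2]]


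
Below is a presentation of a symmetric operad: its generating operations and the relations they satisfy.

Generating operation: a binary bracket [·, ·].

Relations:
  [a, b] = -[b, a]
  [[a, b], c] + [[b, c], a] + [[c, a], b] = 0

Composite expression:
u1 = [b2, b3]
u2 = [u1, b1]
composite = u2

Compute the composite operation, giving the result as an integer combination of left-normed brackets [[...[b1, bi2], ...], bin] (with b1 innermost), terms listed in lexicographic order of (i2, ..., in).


-[[b1, b2], b3] + [[b1, b3], b2]

Expand each bracket as ab - ba; the b1-initial words give the coefficients.
Composite bracket: [[b2, b3], b1]
Full expansion: 4 signed words from ab - ba (2^2 = 4).
The b1-initial words carry the normal form:
  sign of b1b2b3 is -1, so it contributes -[[b1, b2], b3]
  sign of b1b3b2 is +1, so it contributes +[[b1, b3], b2]


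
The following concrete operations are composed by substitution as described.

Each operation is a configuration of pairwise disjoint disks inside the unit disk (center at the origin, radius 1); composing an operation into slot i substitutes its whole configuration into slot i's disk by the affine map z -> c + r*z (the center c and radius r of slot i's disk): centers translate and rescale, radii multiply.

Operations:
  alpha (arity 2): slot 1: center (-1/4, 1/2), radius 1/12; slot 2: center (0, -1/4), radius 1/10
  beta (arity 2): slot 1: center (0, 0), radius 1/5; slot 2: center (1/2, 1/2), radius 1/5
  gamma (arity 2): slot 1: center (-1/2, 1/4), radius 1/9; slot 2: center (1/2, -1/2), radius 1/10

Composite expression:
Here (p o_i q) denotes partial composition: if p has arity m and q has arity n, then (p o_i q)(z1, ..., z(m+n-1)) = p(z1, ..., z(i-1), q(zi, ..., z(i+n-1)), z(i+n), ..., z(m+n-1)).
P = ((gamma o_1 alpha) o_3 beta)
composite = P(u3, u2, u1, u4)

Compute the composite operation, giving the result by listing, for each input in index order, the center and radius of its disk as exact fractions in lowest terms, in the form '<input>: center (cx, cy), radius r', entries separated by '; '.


u1: center (1/2, -1/2), radius 1/50; u2: center (-1/2, 2/9), radius 1/90; u3: center (-19/36, 11/36), radius 1/108; u4: center (11/20, -9/20), radius 1/50

Nesting under gamma composes maps z -> c + r*z down each u-path.
tracing u3 down its 2-map path: center (-19/36, 11/36), radius 1/108
tracing u2 down its 2-map path: center (-1/2, 2/9), radius 1/90
tracing u1 down its 2-map path: center (1/2, -1/2), radius 1/50
tracing u4 down its 2-map path: center (11/20, -9/20), radius 1/50


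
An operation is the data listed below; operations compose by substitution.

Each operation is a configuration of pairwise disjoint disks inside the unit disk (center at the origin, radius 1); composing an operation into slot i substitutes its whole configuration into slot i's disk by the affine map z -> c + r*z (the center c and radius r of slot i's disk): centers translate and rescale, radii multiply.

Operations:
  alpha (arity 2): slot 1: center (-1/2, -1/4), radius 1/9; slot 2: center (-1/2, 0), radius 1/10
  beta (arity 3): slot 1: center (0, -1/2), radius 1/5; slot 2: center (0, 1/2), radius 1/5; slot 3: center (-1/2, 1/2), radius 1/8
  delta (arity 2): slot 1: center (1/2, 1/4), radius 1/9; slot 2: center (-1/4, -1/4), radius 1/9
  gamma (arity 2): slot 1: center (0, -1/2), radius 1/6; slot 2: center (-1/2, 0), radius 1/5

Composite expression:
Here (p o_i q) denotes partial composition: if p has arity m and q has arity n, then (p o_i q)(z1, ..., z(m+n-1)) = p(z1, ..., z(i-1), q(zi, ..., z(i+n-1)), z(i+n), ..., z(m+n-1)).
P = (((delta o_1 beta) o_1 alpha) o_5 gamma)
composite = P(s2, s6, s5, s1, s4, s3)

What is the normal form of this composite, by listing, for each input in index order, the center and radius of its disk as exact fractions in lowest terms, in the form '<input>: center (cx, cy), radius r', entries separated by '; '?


s1: center (4/9, 11/36), radius 1/72; s2: center (22/45, 17/90), radius 1/405; s3: center (-11/36, -1/4), radius 1/45; s4: center (-1/4, -11/36), radius 1/54; s5: center (1/2, 11/36), radius 1/45; s6: center (22/45, 7/36), radius 1/450


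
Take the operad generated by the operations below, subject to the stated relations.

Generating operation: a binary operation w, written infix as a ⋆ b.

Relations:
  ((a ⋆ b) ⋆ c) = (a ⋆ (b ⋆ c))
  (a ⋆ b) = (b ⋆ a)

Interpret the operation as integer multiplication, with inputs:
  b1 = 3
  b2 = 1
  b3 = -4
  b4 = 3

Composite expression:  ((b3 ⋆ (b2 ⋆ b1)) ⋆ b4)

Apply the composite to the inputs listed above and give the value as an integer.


(b2 ⋆ b1) = 3
(b3 ⋆ (b2 ⋆ b1)) = -12
((b3 ⋆ (b2 ⋆ b1)) ⋆ b4) = -36

-36


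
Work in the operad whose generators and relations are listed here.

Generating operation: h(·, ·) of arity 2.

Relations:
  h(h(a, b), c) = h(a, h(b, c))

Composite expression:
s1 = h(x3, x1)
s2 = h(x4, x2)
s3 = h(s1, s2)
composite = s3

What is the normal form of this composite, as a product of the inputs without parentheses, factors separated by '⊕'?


x3 ⊕ x1 ⊕ x4 ⊕ x2

All parenthesizations of h agree; list the x-inputs left to right.
h(x3, x1) unparenthesizes to x3 ⊕ x1
h(x4, x2) unparenthesizes to x4 ⊕ x2
h(h(x3, x1), h(x4, x2)) unparenthesizes to x3 ⊕ x1 ⊕ x4 ⊕ x2


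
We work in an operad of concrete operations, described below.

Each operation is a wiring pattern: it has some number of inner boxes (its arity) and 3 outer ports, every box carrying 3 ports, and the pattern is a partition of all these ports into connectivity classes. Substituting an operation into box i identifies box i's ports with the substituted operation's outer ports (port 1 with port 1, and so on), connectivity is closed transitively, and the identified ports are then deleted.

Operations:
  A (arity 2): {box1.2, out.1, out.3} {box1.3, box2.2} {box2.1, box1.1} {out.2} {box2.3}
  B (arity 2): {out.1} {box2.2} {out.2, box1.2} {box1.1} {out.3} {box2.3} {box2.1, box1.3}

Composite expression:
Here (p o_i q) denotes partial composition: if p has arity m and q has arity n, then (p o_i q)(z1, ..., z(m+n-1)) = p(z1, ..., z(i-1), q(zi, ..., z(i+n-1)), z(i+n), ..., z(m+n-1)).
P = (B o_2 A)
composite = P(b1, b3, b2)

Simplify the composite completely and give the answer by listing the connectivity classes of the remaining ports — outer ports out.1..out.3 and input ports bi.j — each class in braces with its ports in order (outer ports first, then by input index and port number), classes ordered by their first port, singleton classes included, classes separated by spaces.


{out.1} {out.2, b1.2} {out.3} {b1.1} {b1.3, b3.2} {b2.1, b3.1} {b2.2, b3.3} {b2.3}

After gluing at B, chains via deleted ports link the b-ports.
through A, on inputs (b3, b2): {out.1, out.3, b3.2} {out.2} {b2.1, b3.1} {b2.2, b3.3} {b2.3} (out.j = stage outer ports)
through B, on inputs (b1, b3, b2): {out.1} {out.2, b1.2} {out.3} {b1.1} {b1.3, b3.2} {b2.1, b3.1} {b2.2, b3.3} {b2.3} (out.j = stage outer ports)


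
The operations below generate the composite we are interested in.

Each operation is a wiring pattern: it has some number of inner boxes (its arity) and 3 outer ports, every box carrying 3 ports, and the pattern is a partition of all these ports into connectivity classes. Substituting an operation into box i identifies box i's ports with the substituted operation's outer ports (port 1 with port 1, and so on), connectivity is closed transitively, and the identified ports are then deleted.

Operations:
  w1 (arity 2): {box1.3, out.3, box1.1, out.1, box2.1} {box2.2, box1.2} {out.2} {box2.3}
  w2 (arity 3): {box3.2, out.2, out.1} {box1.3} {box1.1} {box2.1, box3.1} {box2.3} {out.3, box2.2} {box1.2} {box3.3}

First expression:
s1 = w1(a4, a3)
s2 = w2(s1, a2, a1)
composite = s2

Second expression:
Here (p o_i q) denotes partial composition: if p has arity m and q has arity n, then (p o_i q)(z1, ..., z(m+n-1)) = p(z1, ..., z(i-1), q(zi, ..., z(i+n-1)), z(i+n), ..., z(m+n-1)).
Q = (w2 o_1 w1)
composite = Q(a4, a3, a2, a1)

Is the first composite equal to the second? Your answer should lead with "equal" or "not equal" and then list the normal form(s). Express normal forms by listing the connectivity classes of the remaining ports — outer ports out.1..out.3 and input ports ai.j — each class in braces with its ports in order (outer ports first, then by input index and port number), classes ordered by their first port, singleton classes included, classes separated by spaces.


equal; both compose to {out.1, out.2, a1.2} {out.3, a2.2} {a1.1, a2.1} {a1.3} {a2.3} {a3.1, a4.1, a4.3} {a3.2, a4.2} {a3.3}

The first expression, normalized: {out.1, out.2, a1.2} {out.3, a2.2} {a1.1, a2.1} {a1.3} {a2.3} {a3.1, a4.1, a4.3} {a3.2, a4.2} {a3.3}
The second expression, normalized: {out.1, out.2, a1.2} {out.3, a2.2} {a1.1, a2.1} {a1.3} {a2.3} {a3.1, a4.1, a4.3} {a3.2, a4.2} {a3.3}
Same normal form: equal.


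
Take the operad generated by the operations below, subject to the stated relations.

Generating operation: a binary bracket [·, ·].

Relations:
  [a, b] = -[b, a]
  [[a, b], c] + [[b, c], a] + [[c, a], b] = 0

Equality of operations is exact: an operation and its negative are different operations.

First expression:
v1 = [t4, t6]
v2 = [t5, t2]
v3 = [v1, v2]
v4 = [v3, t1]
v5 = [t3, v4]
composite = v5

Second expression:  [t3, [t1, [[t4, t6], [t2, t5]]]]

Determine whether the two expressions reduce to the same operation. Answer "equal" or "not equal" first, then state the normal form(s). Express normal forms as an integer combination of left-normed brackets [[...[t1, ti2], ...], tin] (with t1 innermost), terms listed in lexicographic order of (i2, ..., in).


The first expression, normalized: [[[[[t1, t2], t5], t4], t6], t3] - [[[[[t1, t2], t5], t6], t4], t3] - [[[[[t1, t4], t6], t2], t5], t3] + [[[[[t1, t4], t6], t5], t2], t3] - [[[[[t1, t5], t2], t4], t6], t3] + [[[[[t1, t5], t2], t6], t4], t3] + [[[[[t1, t6], t4], t2], t5], t3] - [[[[[t1, t6], t4], t5], t2], t3]
The second expression, normalized: [[[[[t1, t2], t5], t4], t6], t3] - [[[[[t1, t2], t5], t6], t4], t3] - [[[[[t1, t4], t6], t2], t5], t3] + [[[[[t1, t4], t6], t5], t2], t3] - [[[[[t1, t5], t2], t4], t6], t3] + [[[[[t1, t5], t2], t6], t4], t3] + [[[[[t1, t6], t4], t2], t5], t3] - [[[[[t1, t6], t4], t5], t2], t3]
Identical normal forms: equal.

equal — both sides give [[[[[t1, t2], t5], t4], t6], t3] - [[[[[t1, t2], t5], t6], t4], t3] - [[[[[t1, t4], t6], t2], t5], t3] + [[[[[t1, t4], t6], t5], t2], t3] - [[[[[t1, t5], t2], t4], t6], t3] + [[[[[t1, t5], t2], t6], t4], t3] + [[[[[t1, t6], t4], t2], t5], t3] - [[[[[t1, t6], t4], t5], t2], t3]


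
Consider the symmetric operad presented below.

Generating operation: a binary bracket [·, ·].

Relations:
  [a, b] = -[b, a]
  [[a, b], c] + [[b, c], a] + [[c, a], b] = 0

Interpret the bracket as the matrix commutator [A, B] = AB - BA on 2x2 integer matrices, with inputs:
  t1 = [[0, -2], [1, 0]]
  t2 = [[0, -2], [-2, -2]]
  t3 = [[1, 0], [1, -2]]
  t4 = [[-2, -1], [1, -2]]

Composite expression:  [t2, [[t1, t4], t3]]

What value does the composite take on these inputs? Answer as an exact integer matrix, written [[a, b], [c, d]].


[[-4, 0], [-4, 4]]


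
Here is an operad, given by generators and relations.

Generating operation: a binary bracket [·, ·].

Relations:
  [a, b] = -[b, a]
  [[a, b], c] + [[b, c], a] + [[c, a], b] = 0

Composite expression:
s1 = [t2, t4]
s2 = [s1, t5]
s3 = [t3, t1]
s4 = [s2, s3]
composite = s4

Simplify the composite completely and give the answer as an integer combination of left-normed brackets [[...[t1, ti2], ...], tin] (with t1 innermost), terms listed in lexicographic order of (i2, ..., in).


In the tensor algebra, words opening t1 carry the t1-anchored form.
Composite bracket: [[[t2, t4], t5], [t3, t1]]
Each bracket splits as ab - ba, giving 16 signed words (2^4 = 16).
Collect the words opening with t1:
  word t1t3t2t4t5 has sign +1, contributing +[[[[t1, t3], t2], t4], t5]
  word t1t3t4t2t5 has sign -1, contributing -[[[[t1, t3], t4], t2], t5]
  word t1t3t5t2t4 has sign -1, contributing -[[[[t1, t3], t5], t2], t4]
  word t1t3t5t4t2 has sign +1, contributing +[[[[t1, t3], t5], t4], t2]

[[[[t1, t3], t2], t4], t5] - [[[[t1, t3], t4], t2], t5] - [[[[t1, t3], t5], t2], t4] + [[[[t1, t3], t5], t4], t2]


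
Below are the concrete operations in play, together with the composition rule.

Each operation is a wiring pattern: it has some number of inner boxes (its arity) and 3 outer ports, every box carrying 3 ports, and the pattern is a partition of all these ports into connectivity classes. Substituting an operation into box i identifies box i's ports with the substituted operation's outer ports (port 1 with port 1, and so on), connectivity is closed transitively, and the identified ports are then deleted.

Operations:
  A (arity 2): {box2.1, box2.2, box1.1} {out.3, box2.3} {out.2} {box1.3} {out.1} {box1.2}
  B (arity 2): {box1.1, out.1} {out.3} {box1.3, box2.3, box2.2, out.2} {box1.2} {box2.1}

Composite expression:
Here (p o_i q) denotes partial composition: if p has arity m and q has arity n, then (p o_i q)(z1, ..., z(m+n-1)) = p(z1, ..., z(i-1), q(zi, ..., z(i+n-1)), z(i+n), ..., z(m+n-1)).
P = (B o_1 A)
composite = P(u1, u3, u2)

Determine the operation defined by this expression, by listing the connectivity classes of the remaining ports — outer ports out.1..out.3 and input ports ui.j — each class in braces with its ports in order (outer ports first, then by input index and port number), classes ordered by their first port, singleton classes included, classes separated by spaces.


After gluing at B, chains via deleted ports link the u-ports.
stage A: inputs (u1, u3), connectivity {out.1} {out.2} {out.3, u3.3} {u1.1, u3.1, u3.2} {u1.2} {u1.3}, out.j its boundary
stage B: inputs (u1, u3, u2), connectivity {out.1} {out.2, u2.2, u2.3, u3.3} {out.3} {u1.1, u3.1, u3.2} {u1.2} {u1.3} {u2.1}, out.j its boundary

{out.1} {out.2, u2.2, u2.3, u3.3} {out.3} {u1.1, u3.1, u3.2} {u1.2} {u1.3} {u2.1}


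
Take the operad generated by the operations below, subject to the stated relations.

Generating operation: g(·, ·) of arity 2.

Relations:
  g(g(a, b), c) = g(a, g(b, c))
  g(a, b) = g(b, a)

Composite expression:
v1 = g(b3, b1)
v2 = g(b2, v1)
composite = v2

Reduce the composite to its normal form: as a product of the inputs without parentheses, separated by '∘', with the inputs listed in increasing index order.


b1 ∘ b2 ∘ b3


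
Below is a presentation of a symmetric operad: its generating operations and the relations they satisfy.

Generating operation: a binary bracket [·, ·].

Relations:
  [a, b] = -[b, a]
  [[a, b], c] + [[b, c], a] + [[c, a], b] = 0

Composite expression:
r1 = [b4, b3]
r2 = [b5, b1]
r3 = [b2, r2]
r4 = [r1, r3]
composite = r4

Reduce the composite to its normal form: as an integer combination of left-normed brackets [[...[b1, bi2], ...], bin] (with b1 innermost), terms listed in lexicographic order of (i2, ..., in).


[[[[b1, b5], b2], b3], b4] - [[[[b1, b5], b2], b4], b3]

Skip Jacobi rewriting: expand, keep b1-initial words, read off terms.
Composite bracket: [[b4, b3], [b2, [b5, b1]]]
Expanding via [a, b] = ab - ba: 16 signed words (2^4 = 16).
The b1-initial words carry the normal form:
  from b1b5b2b3b4, sign +1: term +[[[[b1, b5], b2], b3], b4]
  from b1b5b2b4b3, sign -1: term -[[[[b1, b5], b2], b4], b3]


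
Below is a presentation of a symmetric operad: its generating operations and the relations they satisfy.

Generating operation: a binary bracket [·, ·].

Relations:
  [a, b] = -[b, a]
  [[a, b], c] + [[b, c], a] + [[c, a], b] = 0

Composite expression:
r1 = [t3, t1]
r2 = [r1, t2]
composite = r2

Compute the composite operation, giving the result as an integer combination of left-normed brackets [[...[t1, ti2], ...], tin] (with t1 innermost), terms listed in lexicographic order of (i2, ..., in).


-[[t1, t3], t2]

A multilinear Lie element is pinned by t1-initial words (t1 innermost).
Composite bracket: [[t3, t1], t2]
Under [a, b] = ab - ba we get 4 signed associative words (2^2 = 4).
Only words starting with t1 matter:
  the word t1t3t2 carries sign -1 and contributes -[[t1, t3], t2]


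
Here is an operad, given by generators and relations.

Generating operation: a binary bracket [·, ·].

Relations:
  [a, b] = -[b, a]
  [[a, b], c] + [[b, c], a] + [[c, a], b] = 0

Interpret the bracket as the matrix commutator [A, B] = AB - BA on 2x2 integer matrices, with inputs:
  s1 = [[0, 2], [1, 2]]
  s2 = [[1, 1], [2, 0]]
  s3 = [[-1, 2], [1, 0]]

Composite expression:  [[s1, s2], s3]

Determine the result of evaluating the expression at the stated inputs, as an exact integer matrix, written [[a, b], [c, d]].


[[-14, 8], [-11, 14]]

[s1, s2] = [[3, -4], [5, -3]]
[[s1, s2], s3] = [[-14, 8], [-11, 14]]


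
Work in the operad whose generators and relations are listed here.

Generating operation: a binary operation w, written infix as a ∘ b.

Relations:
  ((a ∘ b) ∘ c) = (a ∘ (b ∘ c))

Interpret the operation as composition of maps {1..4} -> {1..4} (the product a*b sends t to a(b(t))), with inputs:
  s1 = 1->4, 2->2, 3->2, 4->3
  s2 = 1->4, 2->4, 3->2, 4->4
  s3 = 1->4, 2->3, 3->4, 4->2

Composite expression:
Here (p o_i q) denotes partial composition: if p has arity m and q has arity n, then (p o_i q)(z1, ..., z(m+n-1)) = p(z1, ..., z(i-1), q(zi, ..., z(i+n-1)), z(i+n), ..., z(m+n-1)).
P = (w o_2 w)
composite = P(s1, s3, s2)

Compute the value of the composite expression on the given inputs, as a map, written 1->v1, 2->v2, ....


1->2, 2->2, 3->2, 4->2

(s3 ∘ s2) = 1->2, 2->2, 3->3, 4->2
(s1 ∘ (s3 ∘ s2)) = 1->2, 2->2, 3->2, 4->2


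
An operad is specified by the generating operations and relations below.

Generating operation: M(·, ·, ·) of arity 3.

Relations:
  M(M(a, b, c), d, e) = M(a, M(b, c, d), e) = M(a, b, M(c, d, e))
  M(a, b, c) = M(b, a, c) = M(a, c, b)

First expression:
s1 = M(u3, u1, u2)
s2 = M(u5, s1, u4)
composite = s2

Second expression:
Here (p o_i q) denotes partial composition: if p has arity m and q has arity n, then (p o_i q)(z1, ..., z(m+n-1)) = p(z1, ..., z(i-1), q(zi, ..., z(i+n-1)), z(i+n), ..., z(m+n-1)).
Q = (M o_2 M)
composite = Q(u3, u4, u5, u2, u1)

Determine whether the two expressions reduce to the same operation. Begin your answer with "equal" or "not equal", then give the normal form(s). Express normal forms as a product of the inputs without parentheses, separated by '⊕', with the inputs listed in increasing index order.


equal; the common form is u1 ⊕ u2 ⊕ u3 ⊕ u4 ⊕ u5

The first expression, normalized: u1 ⊕ u2 ⊕ u3 ⊕ u4 ⊕ u5
The second expression, normalized: u1 ⊕ u2 ⊕ u3 ⊕ u4 ⊕ u5
Identical normal forms: equal.


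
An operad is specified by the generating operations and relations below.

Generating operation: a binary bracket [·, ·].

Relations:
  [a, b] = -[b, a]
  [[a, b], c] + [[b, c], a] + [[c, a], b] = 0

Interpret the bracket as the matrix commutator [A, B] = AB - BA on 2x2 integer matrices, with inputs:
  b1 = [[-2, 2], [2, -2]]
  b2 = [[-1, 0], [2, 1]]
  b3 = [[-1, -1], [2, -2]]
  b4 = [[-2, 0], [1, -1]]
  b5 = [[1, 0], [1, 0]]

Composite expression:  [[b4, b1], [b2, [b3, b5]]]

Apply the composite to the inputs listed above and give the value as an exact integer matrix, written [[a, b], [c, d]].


[b4, b1] = [[-2, -2], [2, 2]]
[b3, b5] = [[-1, 1], [1, 1]]
[b2, [b3, b5]] = [[-2, -2], [-2, 2]]
[[b4, b1], [b2, [b3, b5]]] = [[8, 0], [-16, -8]]

[[8, 0], [-16, -8]]


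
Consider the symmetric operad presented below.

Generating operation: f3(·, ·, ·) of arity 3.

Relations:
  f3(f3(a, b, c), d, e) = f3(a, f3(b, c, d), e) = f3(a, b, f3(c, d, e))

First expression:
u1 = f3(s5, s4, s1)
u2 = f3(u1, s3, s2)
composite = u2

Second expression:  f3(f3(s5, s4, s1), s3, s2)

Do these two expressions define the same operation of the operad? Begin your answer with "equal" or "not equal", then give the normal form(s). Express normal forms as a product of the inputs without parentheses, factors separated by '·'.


equal — both sides give s5 · s4 · s1 · s3 · s2

The first composite normalizes to s5 · s4 · s1 · s3 · s2
The second composite normalizes to s5 · s4 · s1 · s3 · s2
Identical normal forms: equal.


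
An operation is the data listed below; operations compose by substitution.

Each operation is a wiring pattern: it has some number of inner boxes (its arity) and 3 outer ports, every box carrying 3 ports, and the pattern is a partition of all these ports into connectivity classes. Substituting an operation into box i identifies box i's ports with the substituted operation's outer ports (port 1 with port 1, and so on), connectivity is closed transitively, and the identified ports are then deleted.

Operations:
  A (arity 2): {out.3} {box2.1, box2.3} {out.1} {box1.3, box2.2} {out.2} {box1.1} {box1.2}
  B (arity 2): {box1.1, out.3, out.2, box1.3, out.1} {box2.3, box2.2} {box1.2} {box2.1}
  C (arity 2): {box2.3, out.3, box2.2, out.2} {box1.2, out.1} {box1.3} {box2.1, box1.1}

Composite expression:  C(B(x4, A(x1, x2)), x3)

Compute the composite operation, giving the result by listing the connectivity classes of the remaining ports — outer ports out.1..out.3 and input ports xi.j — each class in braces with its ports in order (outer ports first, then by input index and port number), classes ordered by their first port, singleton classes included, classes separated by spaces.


{out.1, x3.1, x4.1, x4.3} {out.2, out.3, x3.2, x3.3} {x1.1} {x1.2} {x1.3, x2.2} {x2.1, x2.3} {x4.2}


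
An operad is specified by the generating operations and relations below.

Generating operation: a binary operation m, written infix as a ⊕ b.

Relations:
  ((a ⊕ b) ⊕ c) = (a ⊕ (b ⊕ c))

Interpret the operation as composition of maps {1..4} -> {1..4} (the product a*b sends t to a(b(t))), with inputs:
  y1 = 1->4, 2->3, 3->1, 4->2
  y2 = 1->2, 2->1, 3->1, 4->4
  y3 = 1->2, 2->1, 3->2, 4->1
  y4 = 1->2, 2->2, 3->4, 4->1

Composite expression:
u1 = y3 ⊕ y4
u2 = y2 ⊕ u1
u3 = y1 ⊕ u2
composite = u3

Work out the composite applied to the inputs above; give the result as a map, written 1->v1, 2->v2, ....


1->3, 2->3, 3->3, 4->4

(y3 ⊕ y4) = 1->1, 2->1, 3->1, 4->2
(y2 ⊕ (y3 ⊕ y4)) = 1->2, 2->2, 3->2, 4->1
(y1 ⊕ (y2 ⊕ (y3 ⊕ y4))) = 1->3, 2->3, 3->3, 4->4


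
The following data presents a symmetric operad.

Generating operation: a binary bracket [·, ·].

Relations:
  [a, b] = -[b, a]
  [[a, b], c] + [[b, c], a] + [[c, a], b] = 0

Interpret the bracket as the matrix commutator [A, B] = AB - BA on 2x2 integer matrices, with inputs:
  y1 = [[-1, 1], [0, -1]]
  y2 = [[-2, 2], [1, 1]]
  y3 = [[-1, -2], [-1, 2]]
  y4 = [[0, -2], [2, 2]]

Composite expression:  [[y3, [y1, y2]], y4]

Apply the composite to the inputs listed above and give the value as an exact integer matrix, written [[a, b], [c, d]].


[[-14, -22], [-8, 14]]


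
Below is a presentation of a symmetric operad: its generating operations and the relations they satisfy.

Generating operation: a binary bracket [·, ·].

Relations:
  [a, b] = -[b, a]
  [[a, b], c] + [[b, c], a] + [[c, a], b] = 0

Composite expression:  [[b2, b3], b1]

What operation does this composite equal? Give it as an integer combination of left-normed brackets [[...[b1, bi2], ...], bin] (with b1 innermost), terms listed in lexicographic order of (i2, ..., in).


-[[b1, b2], b3] + [[b1, b3], b2]

Expand each bracket as ab - ba; the b1-initial words give the coefficients.
Composite bracket: [[b2, b3], b1]
Full expansion: 4 signed words from ab - ba (2^2 = 4).
Coefficients come from the b1-initial words:
  the word b1b2b3 carries sign -1 and contributes -[[b1, b2], b3]
  the word b1b3b2 carries sign +1 and contributes +[[b1, b3], b2]


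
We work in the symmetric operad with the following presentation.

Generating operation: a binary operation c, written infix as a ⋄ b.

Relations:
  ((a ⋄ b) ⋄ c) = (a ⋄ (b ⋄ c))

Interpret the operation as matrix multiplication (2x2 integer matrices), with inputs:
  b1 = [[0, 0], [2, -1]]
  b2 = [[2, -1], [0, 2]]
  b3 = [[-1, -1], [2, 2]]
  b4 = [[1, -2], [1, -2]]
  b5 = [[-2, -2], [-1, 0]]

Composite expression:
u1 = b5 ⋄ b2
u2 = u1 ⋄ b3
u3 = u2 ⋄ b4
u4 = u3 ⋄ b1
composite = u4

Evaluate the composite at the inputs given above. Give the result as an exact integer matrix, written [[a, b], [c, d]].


[[0, 0], [-32, 16]]

(b5 ⋄ b2) = [[-4, -2], [-2, 1]]
((b5 ⋄ b2) ⋄ b3) = [[0, 0], [4, 4]]
(((b5 ⋄ b2) ⋄ b3) ⋄ b4) = [[0, 0], [8, -16]]
((((b5 ⋄ b2) ⋄ b3) ⋄ b4) ⋄ b1) = [[0, 0], [-32, 16]]


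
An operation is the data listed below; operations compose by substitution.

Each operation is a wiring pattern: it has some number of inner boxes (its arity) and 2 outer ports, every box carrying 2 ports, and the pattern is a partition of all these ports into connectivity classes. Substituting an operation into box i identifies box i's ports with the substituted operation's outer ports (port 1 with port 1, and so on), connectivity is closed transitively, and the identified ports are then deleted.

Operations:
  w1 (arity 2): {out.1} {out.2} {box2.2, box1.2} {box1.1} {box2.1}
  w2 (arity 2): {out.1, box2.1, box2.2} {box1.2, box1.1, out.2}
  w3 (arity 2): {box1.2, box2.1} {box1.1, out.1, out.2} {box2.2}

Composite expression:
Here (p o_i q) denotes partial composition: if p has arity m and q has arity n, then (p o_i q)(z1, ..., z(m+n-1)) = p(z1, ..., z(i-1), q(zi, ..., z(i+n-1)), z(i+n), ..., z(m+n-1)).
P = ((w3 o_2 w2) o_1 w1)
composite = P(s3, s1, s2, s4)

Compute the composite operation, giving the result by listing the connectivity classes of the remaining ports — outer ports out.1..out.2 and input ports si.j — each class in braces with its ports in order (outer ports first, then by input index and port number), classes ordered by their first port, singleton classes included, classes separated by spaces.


Treat the ports identified at w3 as solder joints: merge, then drop.
after w1, the pattern on (s3, s1) reads {out.1} {out.2} {s1.1} {s1.2, s3.2} {s3.1} (out.j = its outer ports)
after w2, the pattern on (s2, s4) reads {out.1, s4.1, s4.2} {out.2, s2.1, s2.2} (out.j = its outer ports)
after w3, the pattern on (s3, s1, s2, s4) reads {out.1, out.2} {s1.1} {s1.2, s3.2} {s2.1, s2.2} {s3.1} {s4.1, s4.2} (out.j = its outer ports)

{out.1, out.2} {s1.1} {s1.2, s3.2} {s2.1, s2.2} {s3.1} {s4.1, s4.2}


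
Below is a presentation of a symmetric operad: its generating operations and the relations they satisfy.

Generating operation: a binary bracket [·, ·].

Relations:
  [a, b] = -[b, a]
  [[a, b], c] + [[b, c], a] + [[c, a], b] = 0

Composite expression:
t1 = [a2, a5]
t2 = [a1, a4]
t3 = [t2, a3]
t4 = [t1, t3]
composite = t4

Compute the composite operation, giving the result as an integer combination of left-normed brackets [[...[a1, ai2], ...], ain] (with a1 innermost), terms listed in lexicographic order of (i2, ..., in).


A multilinear Lie element is pinned by a1-initial words (a1 innermost).
Composite bracket: [[a2, a5], [[a1, a4], a3]]
Full expansion: 16 signed words from ab - ba (2^4 = 16).
Coefficients come from the a1-initial words:
  word a1a4a3a2a5 has sign -1, contributing -[[[[a1, a4], a3], a2], a5]
  word a1a4a3a5a2 has sign +1, contributing +[[[[a1, a4], a3], a5], a2]

-[[[[a1, a4], a3], a2], a5] + [[[[a1, a4], a3], a5], a2]


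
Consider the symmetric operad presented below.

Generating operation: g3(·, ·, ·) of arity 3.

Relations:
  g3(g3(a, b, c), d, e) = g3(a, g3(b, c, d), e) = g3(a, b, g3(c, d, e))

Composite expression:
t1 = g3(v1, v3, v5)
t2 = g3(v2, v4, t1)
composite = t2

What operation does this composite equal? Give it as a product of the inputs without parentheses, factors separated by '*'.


All parenthesizations of g3 agree; list the v-inputs left to right.
g3(v1, v3, v5) linearizes to v1 * v3 * v5
g3(v2, v4, g3(v1, v3, v5)) linearizes to v2 * v4 * v1 * v3 * v5

v2 * v4 * v1 * v3 * v5


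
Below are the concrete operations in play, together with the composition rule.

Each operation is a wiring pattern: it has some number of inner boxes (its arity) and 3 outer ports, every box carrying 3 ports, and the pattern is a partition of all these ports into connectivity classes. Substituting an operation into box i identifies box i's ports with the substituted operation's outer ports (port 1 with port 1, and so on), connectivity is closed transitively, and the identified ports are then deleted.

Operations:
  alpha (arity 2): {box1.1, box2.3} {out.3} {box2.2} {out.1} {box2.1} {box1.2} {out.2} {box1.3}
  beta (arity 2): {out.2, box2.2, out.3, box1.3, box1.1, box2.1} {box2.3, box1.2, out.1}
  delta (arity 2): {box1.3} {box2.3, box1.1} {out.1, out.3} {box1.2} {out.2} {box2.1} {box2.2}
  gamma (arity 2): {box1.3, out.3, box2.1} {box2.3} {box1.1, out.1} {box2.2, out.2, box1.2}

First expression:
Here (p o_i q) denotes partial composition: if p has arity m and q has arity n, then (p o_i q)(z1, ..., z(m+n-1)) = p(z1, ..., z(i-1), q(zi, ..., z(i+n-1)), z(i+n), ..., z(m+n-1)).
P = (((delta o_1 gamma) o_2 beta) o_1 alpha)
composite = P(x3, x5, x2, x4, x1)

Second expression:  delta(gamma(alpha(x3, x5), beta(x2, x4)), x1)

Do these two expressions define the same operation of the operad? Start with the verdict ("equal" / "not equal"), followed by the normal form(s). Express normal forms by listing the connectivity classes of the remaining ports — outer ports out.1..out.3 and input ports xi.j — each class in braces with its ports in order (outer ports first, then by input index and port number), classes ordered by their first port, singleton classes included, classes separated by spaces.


equal: each reduces to {out.1, out.3} {out.2} {x1.1} {x1.2} {x1.3} {x2.1, x2.3, x4.1, x4.2} {x2.2, x4.3} {x3.1, x5.3} {x3.2} {x3.3} {x5.1} {x5.2}


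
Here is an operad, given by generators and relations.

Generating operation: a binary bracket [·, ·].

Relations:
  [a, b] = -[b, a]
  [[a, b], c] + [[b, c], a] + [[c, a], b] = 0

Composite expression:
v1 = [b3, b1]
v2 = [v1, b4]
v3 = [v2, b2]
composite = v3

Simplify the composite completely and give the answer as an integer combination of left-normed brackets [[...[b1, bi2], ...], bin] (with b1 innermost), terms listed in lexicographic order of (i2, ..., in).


-[[[b1, b3], b4], b2]


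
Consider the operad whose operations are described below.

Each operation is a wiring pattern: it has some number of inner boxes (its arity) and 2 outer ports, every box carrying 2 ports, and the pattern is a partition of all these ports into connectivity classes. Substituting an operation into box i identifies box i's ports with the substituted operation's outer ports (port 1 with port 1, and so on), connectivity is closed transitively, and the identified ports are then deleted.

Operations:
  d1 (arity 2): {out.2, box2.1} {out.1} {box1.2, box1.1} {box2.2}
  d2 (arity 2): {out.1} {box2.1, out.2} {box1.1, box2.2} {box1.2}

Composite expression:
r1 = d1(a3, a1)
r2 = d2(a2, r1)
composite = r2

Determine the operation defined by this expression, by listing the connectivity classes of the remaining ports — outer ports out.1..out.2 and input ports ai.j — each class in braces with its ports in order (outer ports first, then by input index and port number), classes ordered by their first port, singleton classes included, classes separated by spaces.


{out.1} {out.2} {a1.1, a2.1} {a1.2} {a2.2} {a3.1, a3.2}

After gluing at d2, chains via deleted ports link the a-ports.
composing d1 on (a3, a1), with out.j its own outer ports: {out.1} {out.2, a1.1} {a1.2} {a3.1, a3.2}
composing d2 on (a2, a3, a1), with out.j its own outer ports: {out.1} {out.2} {a1.1, a2.1} {a1.2} {a2.2} {a3.1, a3.2}


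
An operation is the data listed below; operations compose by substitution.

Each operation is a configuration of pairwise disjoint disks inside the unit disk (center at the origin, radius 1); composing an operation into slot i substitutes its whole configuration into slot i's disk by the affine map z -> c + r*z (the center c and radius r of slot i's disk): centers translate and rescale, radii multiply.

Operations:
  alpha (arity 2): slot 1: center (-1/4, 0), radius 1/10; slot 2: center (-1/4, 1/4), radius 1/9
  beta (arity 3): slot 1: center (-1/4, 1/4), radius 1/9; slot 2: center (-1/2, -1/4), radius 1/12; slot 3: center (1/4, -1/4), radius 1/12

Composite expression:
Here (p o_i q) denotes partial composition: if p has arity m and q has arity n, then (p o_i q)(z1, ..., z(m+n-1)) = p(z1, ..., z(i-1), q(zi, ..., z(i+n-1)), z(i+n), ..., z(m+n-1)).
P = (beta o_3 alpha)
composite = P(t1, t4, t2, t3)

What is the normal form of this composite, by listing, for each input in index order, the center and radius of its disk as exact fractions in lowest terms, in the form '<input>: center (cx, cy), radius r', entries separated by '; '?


t1: center (-1/4, 1/4), radius 1/9; t2: center (11/48, -1/4), radius 1/120; t3: center (11/48, -11/48), radius 1/108; t4: center (-1/2, -1/4), radius 1/12

Below beta, radii multiply path by path; the t-disk centers shift.
t1: after 1 affine step, its disk has center (-1/4, 1/4), radius 1/9
t4: after 1 affine step, its disk has center (-1/2, -1/4), radius 1/12
t2: after 2 affine steps, its disk has center (11/48, -1/4), radius 1/120
t3: after 2 affine steps, its disk has center (11/48, -11/48), radius 1/108


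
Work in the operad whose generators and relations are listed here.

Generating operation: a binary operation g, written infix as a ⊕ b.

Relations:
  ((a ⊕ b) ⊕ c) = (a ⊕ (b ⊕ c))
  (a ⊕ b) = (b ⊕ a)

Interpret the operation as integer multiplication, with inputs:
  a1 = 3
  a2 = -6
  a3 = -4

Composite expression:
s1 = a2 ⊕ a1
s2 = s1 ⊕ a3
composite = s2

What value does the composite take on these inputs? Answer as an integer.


(a2 ⊕ a1) = -18
((a2 ⊕ a1) ⊕ a3) = 72

72


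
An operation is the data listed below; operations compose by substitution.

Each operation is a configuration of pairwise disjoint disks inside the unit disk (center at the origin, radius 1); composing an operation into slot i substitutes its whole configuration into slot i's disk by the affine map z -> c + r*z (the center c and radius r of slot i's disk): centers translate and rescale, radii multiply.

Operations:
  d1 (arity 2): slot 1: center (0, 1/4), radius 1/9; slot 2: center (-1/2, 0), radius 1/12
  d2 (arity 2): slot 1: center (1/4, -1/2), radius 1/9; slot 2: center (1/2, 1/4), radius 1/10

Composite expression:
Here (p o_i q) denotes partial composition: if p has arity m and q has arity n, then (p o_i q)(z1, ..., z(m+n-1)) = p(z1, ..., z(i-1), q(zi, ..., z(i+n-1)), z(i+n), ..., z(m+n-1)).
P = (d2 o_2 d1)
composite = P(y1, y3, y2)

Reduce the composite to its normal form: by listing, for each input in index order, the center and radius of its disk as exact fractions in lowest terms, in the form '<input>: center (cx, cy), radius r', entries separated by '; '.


y1: center (1/4, -1/2), radius 1/9; y2: center (9/20, 1/4), radius 1/120; y3: center (1/2, 11/40), radius 1/90
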